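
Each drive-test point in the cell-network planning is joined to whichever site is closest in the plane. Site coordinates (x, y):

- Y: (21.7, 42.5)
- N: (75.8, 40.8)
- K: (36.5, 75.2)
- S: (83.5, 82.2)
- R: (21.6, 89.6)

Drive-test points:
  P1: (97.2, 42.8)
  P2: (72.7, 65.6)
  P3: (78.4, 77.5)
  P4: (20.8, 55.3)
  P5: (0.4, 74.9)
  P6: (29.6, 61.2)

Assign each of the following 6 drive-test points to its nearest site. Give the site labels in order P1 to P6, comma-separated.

N, S, S, Y, R, K

P1 → N (d²=461.96)
P2 → S (d²=392.20)
P3 → S (d²=48.10)
P4 → Y (d²=164.65)
P5 → R (d²=665.53)
P6 → K (d²=243.61)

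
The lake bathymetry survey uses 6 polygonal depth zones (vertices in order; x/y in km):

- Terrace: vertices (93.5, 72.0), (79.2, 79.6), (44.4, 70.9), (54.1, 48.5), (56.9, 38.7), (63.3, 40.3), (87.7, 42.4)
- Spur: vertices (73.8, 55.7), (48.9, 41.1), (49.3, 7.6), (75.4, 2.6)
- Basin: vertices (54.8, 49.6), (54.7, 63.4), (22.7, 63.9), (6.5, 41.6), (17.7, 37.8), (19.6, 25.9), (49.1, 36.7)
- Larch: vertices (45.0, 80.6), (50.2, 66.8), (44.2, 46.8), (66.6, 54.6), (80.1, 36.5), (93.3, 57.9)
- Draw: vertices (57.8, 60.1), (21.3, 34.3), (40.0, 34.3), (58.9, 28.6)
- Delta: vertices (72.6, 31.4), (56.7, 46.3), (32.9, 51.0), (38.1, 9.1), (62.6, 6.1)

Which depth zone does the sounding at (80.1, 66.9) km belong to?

Cast a ray rightward from (80.1, 66.9). For each polygon, the edges (by vertex number in listed order) whose endpoints lie on opposite sides of y = 66.9, where each meets that height, and whether that is right or left of the point:
Terrace: 3–4 at x≈46.13 (left), 7–1 at x≈92.50 (right) → 1 crossing.
Spur: no edge straddles that height → 0 crossings.
Basin: no edge straddles that height → 0 crossings.
Larch: 1–2 at x≈50.16 (left), 6–1 at x≈74.15 (left) → 0 crossings.
Draw: no edge straddles that height → 0 crossings.
Delta: no edge straddles that height → 0 crossings.
Only Terrace has an odd count, so the point is inside Terrace.

Terrace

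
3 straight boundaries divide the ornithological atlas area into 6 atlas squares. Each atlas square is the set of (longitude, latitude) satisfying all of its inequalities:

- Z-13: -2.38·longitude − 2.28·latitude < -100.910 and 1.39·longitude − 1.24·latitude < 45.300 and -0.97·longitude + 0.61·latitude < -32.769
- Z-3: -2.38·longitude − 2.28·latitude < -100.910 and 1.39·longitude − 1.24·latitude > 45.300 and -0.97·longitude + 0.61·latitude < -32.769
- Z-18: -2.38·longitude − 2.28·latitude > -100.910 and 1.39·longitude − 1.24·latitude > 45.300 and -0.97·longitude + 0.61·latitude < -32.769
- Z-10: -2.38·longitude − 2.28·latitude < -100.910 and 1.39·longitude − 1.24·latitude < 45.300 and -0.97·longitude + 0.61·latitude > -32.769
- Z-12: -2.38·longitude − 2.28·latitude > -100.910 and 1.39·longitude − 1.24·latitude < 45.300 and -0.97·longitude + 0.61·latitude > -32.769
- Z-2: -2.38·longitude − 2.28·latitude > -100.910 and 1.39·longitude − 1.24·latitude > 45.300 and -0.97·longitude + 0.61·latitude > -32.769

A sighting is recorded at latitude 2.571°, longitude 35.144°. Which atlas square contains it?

Z-2

-2.38·35.144 − 2.28·2.571 = -89.505, which is > -100.910
1.39·35.144 − 1.24·2.571 = 45.662, which is > 45.300
-0.97·35.144 + 0.61·2.571 = -32.521, which is > -32.769
This sign pattern matches Z-2.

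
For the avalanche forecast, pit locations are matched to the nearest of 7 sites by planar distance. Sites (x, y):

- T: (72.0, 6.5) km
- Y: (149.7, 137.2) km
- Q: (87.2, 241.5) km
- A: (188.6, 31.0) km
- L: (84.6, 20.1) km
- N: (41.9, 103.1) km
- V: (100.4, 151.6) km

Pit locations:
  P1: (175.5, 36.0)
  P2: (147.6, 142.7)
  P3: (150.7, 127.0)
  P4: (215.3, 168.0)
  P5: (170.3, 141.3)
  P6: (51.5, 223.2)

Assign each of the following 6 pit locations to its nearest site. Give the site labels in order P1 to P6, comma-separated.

P1 → A (d²=196.61)
P2 → Y (d²=34.66)
P3 → Y (d²=105.04)
P4 → Y (d²=5252.00)
P5 → Y (d²=441.17)
P6 → Q (d²=1609.38)

A, Y, Y, Y, Y, Q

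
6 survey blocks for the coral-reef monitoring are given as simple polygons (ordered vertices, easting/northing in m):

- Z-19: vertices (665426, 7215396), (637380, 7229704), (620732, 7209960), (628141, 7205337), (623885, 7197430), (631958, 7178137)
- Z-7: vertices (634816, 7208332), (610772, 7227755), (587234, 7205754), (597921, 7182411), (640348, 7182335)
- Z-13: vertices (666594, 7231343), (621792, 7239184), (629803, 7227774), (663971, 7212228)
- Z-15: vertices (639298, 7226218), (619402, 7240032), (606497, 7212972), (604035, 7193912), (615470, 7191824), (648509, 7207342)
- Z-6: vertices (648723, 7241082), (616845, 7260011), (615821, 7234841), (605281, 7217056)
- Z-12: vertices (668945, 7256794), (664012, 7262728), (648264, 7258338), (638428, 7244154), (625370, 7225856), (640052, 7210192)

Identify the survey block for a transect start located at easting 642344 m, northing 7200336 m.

Z-19

Cast a ray rightward from (642344, 7200336). For each polygon, the edges (by vertex number in listed order) whose endpoints lie on opposite sides of northing = 7200336, where each meets that height, and whether that is right or left of the point:
Z-19: 4–5 at easting≈625449.2 (left), 6–1 at easting≈651898.3 (right) → 1 crossing.
Z-7: 3–4 at easting≈589714.5 (left), 5–1 at easting≈636517.5 (left) → 0 crossings.
Z-13: no edge straddles that height → 0 crossings.
Z-15: 3–4 at easting≈604864.8 (left), 5–6 at easting≈633592.7 (left) → 0 crossings.
Z-6: no edge straddles that height → 0 crossings.
Z-12: no edge straddles that height → 0 crossings.
Only Z-19 has an odd count, so the point is inside Z-19.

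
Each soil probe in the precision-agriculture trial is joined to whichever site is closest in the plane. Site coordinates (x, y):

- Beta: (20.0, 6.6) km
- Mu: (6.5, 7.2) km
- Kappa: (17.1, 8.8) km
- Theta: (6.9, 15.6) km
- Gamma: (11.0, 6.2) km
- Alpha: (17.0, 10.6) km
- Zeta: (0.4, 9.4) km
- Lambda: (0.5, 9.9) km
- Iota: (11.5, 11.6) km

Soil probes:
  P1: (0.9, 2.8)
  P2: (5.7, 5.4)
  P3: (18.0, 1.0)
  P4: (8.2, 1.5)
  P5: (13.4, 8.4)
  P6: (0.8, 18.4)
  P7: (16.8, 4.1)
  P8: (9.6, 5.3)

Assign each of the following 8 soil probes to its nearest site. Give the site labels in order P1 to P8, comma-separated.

P1 → Zeta (d²=43.81)
P2 → Mu (d²=3.88)
P3 → Beta (d²=35.36)
P4 → Gamma (d²=29.93)
P5 → Gamma (d²=10.60)
P6 → Theta (d²=45.05)
P7 → Beta (d²=16.49)
P8 → Gamma (d²=2.77)

Zeta, Mu, Beta, Gamma, Gamma, Theta, Beta, Gamma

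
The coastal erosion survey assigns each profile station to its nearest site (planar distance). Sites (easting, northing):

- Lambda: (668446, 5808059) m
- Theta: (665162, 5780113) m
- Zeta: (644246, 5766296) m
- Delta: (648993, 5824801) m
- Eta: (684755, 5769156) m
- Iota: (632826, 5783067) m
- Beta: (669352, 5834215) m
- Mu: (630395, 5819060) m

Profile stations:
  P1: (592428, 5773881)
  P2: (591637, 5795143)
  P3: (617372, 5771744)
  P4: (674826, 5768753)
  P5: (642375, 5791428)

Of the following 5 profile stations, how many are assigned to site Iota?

4

P1 → Iota
P2 → Iota
P3 → Iota
P4 → Eta
P5 → Iota
4 of the 5 go to Iota.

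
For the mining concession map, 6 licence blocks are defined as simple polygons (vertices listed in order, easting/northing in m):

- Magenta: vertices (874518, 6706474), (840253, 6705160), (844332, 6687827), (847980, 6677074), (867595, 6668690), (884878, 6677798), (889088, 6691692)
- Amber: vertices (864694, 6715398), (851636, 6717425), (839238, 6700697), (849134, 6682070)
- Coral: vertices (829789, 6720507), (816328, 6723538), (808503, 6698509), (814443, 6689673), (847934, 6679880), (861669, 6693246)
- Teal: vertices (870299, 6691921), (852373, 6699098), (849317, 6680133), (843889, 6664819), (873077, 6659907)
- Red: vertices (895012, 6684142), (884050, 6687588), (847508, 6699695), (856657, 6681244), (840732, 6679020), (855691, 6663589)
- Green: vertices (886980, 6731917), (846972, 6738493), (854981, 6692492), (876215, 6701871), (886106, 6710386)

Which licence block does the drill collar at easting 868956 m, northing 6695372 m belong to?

Magenta

Cast a ray rightward from (868956, 6695372). For each polygon, the edges (by vertex number in listed order) whose endpoints lie on opposite sides of northing = 6695372, where each meets that height, and whether that is right or left of the point:
Magenta: 2–3 at easting≈842556.4 (left), 7–1 at easting≈885460.8 (right) → 1 crossing.
Amber: 3–4 at easting≈842067.0 (left), 4–1 at easting≈855344.4 (left) → 0 crossings.
Coral: 3–4 at easting≈810611.8 (left), 6–1 at easting≈859182.8 (left) → 0 crossings.
Teal: 1–2 at easting≈861679.4 (left), 2–3 at easting≈851772.6 (left) → 0 crossings.
Red: 2–3 at easting≈860555.9 (left), 3–4 at easting≈849651.6 (left) → 0 crossings.
Green: 2–3 at easting≈854479.6 (left), 3–4 at easting≈861501.3 (left) → 0 crossings.
Only Magenta has an odd count, so the point is inside Magenta.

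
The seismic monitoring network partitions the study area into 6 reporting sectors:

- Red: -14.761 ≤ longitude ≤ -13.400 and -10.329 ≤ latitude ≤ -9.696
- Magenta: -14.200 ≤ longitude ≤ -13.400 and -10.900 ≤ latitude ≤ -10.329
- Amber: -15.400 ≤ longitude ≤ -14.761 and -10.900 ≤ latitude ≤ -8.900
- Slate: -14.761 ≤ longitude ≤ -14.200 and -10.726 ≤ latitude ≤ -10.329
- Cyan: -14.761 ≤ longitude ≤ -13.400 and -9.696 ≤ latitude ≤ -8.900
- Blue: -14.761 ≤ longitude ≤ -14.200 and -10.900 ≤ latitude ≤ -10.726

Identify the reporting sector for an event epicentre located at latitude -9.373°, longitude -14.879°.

Amber

The point has longitude = -14.879 and latitude = -9.373.
Only Amber satisfies -15.400 ≤ longitude ≤ -14.761 and -10.900 ≤ latitude ≤ -8.900.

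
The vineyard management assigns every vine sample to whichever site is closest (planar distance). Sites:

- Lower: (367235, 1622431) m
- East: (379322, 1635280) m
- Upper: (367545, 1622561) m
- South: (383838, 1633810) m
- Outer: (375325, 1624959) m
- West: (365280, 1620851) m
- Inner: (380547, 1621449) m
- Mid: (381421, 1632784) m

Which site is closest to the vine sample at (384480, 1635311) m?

Squared distances to each site:
Lower: 463284425.000; East: 26605925.000; Upper: 449356725.000; South: 2665165.000; Outer: 190977929.000; West: 577731600.000; Inner: 207623533.000; Mid: 15743210.000.
Minimum at South.

South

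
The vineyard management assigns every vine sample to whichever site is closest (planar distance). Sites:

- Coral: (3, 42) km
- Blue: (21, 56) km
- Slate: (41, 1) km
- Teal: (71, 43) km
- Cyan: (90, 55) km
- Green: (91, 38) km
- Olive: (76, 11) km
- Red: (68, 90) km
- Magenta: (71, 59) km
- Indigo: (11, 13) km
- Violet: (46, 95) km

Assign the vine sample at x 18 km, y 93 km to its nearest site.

Violet

Squared distances to each site:
Coral: 2826.000; Blue: 1378.000; Slate: 8993.000; Teal: 5309.000; Cyan: 6628.000; Green: 8354.000; Olive: 10088.000; Red: 2509.000; Magenta: 3965.000; Indigo: 6449.000; Violet: 788.000.
Minimum at Violet.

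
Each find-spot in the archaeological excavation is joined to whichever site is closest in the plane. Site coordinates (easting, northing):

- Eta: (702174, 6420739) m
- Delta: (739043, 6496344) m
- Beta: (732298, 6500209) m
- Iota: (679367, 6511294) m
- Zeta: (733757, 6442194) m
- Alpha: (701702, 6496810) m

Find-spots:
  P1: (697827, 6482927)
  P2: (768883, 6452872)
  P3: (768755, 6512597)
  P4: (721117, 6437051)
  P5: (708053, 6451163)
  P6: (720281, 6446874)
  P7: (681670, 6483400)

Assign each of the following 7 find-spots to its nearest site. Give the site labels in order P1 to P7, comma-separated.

P1 → Alpha (d²=207753314.00)
P2 → Zeta (d²=1347855560.00)
P3 → Delta (d²=1146962953.00)
P4 → Zeta (d²=186220049.00)
P5 → Zeta (d²=741138577.00)
P6 → Zeta (d²=203504976.00)
P7 → Alpha (d²=581109124.00)

Alpha, Zeta, Delta, Zeta, Zeta, Zeta, Alpha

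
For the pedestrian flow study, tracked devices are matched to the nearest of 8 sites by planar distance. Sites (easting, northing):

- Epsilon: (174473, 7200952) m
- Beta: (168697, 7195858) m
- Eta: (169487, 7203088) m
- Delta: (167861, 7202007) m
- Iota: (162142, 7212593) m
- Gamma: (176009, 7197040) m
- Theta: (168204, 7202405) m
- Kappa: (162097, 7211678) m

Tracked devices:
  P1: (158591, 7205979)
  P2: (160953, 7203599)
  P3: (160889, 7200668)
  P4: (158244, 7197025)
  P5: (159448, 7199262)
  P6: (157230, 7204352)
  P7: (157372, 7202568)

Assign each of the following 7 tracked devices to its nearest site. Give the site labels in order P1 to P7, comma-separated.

Kappa, Delta, Delta, Beta, Delta, Kappa, Kappa

P1 → Kappa (d²=44770637.00)
P2 → Delta (d²=50254928.00)
P3 → Delta (d²=50401705.00)
P4 → Beta (d²=110627098.00)
P5 → Delta (d²=78313594.00)
P6 → Kappa (d²=77357965.00)
P7 → Kappa (d²=105317725.00)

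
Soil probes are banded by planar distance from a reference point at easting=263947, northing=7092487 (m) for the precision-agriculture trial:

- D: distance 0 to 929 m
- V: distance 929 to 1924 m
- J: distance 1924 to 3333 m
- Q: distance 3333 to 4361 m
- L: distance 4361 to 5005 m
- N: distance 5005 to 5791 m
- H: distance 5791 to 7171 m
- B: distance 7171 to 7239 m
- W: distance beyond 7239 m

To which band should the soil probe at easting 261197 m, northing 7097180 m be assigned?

N

Distance = √((261197−263947)² + (7097180−7092487)²) = √(7562500.000 + 22024249.000) = 5439.370 m.
5005 ≤ 5439.370 < 5791 → N.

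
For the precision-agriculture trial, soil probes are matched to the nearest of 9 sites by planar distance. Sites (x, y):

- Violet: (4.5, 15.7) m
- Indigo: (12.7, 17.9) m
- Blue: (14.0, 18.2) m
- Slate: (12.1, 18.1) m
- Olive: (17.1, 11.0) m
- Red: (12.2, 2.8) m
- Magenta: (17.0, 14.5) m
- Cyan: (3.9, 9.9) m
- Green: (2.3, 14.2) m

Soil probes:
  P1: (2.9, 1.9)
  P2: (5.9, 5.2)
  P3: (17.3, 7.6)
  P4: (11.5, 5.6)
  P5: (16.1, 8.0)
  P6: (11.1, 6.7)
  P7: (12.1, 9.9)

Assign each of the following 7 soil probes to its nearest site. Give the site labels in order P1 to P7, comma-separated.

P1 → Cyan (d²=65.00)
P2 → Cyan (d²=26.09)
P3 → Olive (d²=11.60)
P4 → Red (d²=8.33)
P5 → Olive (d²=10.00)
P6 → Red (d²=16.42)
P7 → Olive (d²=26.21)

Cyan, Cyan, Olive, Red, Olive, Red, Olive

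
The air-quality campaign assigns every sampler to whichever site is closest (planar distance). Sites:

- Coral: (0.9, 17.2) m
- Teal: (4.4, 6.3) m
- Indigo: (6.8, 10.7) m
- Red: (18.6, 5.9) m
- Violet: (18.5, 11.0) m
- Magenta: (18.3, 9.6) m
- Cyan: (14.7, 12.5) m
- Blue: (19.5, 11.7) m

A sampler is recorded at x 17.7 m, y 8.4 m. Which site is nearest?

Squared distances to each site:
Coral: 359.680; Teal: 181.300; Indigo: 124.100; Red: 7.060; Violet: 7.400; Magenta: 1.800; Cyan: 25.810; Blue: 14.130.
Minimum at Magenta.

Magenta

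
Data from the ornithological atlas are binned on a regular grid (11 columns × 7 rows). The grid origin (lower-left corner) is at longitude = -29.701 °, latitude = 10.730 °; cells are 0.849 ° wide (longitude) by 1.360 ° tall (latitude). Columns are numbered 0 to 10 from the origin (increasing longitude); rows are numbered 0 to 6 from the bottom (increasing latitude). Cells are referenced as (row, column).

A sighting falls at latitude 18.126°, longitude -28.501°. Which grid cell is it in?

(5, 1)

Column index: ⌊(-28.501 − -29.701) / 0.849⌋ = ⌊1.413⌋ = 1
Row offset from origin: ⌊(18.126 − 10.730) / 1.360⌋ = ⌊5.438⌋ = 5 → row 5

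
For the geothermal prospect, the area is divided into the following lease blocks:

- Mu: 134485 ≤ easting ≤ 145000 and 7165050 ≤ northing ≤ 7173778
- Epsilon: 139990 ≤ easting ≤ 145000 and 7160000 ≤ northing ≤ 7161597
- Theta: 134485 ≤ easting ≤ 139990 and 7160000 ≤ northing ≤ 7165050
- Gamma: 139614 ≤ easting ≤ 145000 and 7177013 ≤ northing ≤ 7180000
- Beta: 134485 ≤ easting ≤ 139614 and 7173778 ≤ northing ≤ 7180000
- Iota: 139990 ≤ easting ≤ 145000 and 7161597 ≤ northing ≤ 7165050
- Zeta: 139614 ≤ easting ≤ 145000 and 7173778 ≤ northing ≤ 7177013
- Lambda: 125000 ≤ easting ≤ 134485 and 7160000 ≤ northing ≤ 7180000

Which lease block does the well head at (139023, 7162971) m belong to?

Theta

The point has easting = 139023 and northing = 7162971.
Only Theta satisfies 134485 ≤ easting ≤ 139990 and 7160000 ≤ northing ≤ 7165050.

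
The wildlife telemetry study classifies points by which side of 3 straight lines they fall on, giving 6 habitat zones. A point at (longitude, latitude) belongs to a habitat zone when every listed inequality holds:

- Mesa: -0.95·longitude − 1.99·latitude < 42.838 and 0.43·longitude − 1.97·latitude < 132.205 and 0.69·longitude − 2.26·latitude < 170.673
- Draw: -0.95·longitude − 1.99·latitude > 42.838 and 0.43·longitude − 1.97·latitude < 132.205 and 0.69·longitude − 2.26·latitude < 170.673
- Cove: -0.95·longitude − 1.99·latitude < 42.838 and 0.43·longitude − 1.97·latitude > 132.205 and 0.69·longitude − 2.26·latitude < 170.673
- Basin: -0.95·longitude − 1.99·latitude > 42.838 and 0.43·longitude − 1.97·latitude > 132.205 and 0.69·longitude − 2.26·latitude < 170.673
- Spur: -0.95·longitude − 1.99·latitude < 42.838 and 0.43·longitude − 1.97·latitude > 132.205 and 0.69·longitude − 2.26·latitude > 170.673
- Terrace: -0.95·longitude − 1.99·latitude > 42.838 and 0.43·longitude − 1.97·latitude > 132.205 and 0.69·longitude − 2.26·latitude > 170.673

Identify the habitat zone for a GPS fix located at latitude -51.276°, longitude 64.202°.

-0.95·64.202 − 1.99·-51.276 = 41.047, which is < 42.838
0.43·64.202 − 1.97·-51.276 = 128.621, which is < 132.205
0.69·64.202 − 2.26·-51.276 = 160.183, which is < 170.673
This sign pattern matches Mesa.

Mesa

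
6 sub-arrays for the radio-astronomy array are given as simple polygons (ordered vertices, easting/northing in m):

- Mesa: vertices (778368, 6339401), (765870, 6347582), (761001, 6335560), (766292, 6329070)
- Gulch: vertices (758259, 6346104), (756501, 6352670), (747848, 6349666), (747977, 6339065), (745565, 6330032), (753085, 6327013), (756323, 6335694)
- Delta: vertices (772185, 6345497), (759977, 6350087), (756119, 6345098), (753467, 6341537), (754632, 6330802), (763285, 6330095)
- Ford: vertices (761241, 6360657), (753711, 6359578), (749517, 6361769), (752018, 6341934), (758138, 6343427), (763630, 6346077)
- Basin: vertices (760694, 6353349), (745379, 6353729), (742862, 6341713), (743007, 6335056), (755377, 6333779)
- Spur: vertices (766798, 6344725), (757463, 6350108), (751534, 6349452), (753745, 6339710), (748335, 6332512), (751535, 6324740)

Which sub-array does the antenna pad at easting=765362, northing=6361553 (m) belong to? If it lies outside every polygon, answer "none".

Cast a ray rightward from (765362, 6361553). For each polygon, the edges (by vertex number in listed order) whose endpoints lie on opposite sides of northing = 6361553, where each meets that height, and whether that is right or left of the point:
Mesa: no edge straddles that height → 0 crossings.
Gulch: no edge straddles that height → 0 crossings.
Delta: no edge straddles that height → 0 crossings.
Ford: 2–3 at easting≈749930.5 (left), 3–4 at easting≈749544.2 (left) → 0 crossings.
Basin: no edge straddles that height → 0 crossings.
Spur: no edge straddles that height → 0 crossings.
All counts are even, so the point lies outside every listed polygon.

none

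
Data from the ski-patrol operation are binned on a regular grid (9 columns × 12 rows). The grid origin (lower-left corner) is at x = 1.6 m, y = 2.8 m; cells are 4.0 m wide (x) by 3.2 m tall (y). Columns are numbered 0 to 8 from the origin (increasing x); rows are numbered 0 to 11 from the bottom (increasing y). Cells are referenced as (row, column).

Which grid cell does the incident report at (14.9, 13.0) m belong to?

(3, 3)

Column index: ⌊(14.9 − 1.6) / 4.0⌋ = ⌊3.325⌋ = 3
Row offset from origin: ⌊(13.0 − 2.8) / 3.2⌋ = ⌊3.187⌋ = 3 → row 3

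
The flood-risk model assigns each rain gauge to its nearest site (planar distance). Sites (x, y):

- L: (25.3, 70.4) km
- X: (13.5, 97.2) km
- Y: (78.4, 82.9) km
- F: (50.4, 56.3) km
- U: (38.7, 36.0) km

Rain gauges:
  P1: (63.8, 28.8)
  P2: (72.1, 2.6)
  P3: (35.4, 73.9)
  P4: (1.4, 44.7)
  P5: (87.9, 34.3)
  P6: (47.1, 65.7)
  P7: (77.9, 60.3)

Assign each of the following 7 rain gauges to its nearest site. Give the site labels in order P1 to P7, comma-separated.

U, U, L, L, F, F, Y

P1 → U (d²=681.85)
P2 → U (d²=2231.12)
P3 → L (d²=114.26)
P4 → L (d²=1231.70)
P5 → F (d²=1890.25)
P6 → F (d²=99.25)
P7 → Y (d²=511.01)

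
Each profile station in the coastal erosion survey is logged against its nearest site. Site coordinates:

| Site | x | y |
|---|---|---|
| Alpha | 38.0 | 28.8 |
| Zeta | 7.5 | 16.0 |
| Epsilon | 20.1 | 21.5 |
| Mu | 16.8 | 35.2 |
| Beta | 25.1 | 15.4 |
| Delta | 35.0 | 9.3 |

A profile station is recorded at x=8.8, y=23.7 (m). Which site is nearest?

Squared distances to each site:
Alpha: 878.650; Zeta: 60.980; Epsilon: 132.530; Mu: 196.250; Beta: 334.580; Delta: 893.800.
Minimum at Zeta.

Zeta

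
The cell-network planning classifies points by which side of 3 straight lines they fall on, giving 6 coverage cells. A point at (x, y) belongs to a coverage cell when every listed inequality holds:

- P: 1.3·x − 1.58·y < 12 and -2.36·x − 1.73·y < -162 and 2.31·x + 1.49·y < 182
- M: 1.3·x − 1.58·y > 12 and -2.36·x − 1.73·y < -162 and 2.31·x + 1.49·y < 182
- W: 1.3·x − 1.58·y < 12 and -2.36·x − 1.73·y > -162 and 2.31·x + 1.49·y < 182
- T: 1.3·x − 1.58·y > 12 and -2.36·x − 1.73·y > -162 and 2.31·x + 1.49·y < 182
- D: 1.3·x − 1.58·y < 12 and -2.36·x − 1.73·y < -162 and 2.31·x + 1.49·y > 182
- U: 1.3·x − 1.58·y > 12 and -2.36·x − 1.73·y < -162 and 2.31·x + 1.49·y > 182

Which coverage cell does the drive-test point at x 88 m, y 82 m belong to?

1.3·88 − 1.58·82 = -15.160, which is < 12
-2.36·88 − 1.73·82 = -349.540, which is < -162
2.31·88 + 1.49·82 = 325.460, which is > 182
This sign pattern matches D.

D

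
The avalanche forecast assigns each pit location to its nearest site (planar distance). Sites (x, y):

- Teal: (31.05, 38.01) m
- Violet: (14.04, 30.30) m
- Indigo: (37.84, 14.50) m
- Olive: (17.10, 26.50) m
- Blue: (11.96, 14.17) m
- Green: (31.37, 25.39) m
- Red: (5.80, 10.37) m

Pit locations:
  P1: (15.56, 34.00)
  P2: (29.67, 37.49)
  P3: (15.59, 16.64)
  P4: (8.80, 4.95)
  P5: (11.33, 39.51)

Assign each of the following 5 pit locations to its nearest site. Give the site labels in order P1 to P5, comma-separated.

Violet, Teal, Blue, Red, Violet

P1 → Violet (d²=16.00)
P2 → Teal (d²=2.17)
P3 → Blue (d²=19.28)
P4 → Red (d²=38.38)
P5 → Violet (d²=92.17)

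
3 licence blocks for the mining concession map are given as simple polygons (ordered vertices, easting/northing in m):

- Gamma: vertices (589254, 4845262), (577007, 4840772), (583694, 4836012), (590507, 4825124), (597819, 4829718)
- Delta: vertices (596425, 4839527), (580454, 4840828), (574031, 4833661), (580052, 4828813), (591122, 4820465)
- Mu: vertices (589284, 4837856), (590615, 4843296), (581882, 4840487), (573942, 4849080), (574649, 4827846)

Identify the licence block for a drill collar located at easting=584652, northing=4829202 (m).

Delta

Cast a ray rightward from (584652, 4829202). For each polygon, the edges (by vertex number in listed order) whose endpoints lie on opposite sides of northing = 4829202, where each meets that height, and whether that is right or left of the point:
Gamma: 3–4 at easting≈587955.3 (right), 4–5 at easting≈596997.7 (right) → 2 crossings.
Delta: 3–4 at easting≈579568.9 (left), 5–1 at easting≈593552.6 (right) → 1 crossing.
Mu: 4–5 at easting≈574603.9 (left), 5–1 at easting≈576631.5 (left) → 0 crossings.
Only Delta has an odd count, so the point is inside Delta.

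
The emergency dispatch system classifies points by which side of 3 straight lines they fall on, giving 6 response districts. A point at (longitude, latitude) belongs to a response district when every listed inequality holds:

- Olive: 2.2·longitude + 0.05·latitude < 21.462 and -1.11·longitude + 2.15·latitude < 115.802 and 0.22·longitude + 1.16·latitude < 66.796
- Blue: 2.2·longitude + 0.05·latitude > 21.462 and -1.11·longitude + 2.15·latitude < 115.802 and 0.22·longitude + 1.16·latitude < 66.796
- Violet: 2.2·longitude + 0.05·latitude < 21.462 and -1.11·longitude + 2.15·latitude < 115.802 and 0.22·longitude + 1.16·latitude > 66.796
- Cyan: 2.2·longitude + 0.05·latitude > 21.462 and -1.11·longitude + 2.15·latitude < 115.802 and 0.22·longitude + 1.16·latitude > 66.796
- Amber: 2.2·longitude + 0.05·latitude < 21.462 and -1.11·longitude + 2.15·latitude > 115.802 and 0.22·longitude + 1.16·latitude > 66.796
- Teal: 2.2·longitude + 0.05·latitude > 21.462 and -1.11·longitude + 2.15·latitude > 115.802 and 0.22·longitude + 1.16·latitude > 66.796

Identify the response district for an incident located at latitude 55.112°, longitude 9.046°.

Blue

2.2·9.046 + 0.05·55.112 = 22.657, which is > 21.462
-1.11·9.046 + 2.15·55.112 = 108.450, which is < 115.802
0.22·9.046 + 1.16·55.112 = 65.920, which is < 66.796
This sign pattern matches Blue.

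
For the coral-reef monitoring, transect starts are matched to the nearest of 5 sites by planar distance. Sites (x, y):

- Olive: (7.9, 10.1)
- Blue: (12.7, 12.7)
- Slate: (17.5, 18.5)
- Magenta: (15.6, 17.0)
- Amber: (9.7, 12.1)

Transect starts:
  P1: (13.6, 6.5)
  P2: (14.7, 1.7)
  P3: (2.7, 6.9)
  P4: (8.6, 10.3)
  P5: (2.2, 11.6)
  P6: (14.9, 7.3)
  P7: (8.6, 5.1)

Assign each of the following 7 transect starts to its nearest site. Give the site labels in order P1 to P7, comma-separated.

P1 → Blue (d²=39.25)
P2 → Olive (d²=116.80)
P3 → Olive (d²=37.28)
P4 → Olive (d²=0.53)
P5 → Olive (d²=34.74)
P6 → Blue (d²=34.00)
P7 → Olive (d²=25.49)

Blue, Olive, Olive, Olive, Olive, Blue, Olive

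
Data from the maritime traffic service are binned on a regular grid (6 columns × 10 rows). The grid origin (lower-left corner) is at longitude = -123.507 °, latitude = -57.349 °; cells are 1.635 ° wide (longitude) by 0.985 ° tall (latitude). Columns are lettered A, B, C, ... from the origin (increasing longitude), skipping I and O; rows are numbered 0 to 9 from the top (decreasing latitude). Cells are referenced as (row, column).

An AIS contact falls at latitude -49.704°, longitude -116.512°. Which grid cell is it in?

(2, E)

Column index: ⌊(-116.512 − -123.507) / 1.635⌋ = ⌊4.278⌋ = 4 → column E
Row offset from origin: ⌊(-49.704 − -57.349) / 0.985⌋ = ⌊7.761⌋ = 7 → row 2 (counted from top)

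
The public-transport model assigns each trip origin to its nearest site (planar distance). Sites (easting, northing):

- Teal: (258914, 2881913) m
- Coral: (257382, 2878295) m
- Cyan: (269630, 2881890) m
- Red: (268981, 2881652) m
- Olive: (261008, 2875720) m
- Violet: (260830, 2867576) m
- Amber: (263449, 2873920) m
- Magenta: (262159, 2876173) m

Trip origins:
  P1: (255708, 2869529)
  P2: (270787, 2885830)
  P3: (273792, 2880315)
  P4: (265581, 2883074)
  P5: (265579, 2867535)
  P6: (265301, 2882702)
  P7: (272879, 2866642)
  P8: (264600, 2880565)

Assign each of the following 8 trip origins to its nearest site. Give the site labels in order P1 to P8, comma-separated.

P1 → Violet (d²=30049093.00)
P2 → Cyan (d²=16862249.00)
P3 → Cyan (d²=19802869.00)
P4 → Red (d²=13582084.00)
P5 → Violet (d²=22554682.00)
P6 → Red (d²=14644900.00)
P7 → Amber (d²=141894184.00)
P8 → Red (d²=20374730.00)

Violet, Cyan, Cyan, Red, Violet, Red, Amber, Red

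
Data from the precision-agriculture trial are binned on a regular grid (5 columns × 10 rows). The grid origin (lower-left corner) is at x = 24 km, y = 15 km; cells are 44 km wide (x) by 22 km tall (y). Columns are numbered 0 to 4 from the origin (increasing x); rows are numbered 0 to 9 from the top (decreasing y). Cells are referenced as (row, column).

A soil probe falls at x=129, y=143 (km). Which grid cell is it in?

Column index: ⌊(129 − 24) / 44⌋ = ⌊2.386⌋ = 2
Row offset from origin: ⌊(143 − 15) / 22⌋ = ⌊5.818⌋ = 5 → row 4 (counted from top)

(4, 2)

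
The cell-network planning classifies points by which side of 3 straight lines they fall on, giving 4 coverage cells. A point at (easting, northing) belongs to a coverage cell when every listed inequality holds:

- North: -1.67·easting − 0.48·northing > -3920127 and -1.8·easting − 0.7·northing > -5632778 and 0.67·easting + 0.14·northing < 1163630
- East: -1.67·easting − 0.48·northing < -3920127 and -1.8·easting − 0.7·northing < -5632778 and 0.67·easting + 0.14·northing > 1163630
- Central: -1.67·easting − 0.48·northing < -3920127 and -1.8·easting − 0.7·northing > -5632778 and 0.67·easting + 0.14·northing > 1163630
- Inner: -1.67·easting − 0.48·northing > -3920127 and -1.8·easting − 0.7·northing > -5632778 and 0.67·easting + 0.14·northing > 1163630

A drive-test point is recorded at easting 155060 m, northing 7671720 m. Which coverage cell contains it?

East

-1.67·155060 − 0.48·7671720 = -3941375.800, which is < -3920127
-1.8·155060 − 0.7·7671720 = -5649312.000, which is < -5632778
0.67·155060 + 0.14·7671720 = 1177931.000, which is > 1163630
This sign pattern matches East.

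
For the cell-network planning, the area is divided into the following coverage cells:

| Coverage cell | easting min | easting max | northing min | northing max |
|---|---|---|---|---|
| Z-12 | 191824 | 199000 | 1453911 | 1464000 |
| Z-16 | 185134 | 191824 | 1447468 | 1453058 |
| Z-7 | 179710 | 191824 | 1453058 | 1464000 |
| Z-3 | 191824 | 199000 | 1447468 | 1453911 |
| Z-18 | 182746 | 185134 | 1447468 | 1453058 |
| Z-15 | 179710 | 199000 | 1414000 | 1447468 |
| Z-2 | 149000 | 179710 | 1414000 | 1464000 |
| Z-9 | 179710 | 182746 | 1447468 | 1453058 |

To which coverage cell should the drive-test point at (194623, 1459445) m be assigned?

Z-12

The point has easting = 194623 and northing = 1459445.
Only Z-12 satisfies 191824 ≤ easting ≤ 199000 and 1453911 ≤ northing ≤ 1464000.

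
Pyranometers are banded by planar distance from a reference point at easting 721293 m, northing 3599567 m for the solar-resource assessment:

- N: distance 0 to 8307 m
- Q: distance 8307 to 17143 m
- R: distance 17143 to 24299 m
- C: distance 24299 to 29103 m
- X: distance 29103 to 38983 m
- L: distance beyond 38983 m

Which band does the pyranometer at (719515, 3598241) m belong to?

Distance = √((719515−721293)² + (3598241−3599567)²) = √(3161284.000 + 1758276.000) = 2218.008 m.
0 ≤ 2218.008 < 8307 → N.

N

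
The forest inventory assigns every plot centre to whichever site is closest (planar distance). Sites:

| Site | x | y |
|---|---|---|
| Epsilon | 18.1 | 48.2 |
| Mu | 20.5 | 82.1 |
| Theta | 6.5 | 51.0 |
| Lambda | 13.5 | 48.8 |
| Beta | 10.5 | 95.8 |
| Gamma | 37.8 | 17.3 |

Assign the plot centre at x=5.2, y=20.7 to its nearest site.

Squared distances to each site:
Epsilon: 922.660; Mu: 4004.050; Theta: 919.780; Lambda: 858.500; Beta: 5668.100; Gamma: 1074.320.
Minimum at Lambda.

Lambda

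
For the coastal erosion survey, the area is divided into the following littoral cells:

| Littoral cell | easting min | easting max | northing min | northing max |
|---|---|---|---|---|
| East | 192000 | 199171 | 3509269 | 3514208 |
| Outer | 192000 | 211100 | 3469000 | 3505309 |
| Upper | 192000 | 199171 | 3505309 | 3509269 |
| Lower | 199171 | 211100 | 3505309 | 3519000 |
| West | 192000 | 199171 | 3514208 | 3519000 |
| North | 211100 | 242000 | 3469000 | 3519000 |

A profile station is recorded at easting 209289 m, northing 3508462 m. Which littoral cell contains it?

The point has easting = 209289 and northing = 3508462.
Only Lower satisfies 199171 ≤ easting ≤ 211100 and 3505309 ≤ northing ≤ 3519000.

Lower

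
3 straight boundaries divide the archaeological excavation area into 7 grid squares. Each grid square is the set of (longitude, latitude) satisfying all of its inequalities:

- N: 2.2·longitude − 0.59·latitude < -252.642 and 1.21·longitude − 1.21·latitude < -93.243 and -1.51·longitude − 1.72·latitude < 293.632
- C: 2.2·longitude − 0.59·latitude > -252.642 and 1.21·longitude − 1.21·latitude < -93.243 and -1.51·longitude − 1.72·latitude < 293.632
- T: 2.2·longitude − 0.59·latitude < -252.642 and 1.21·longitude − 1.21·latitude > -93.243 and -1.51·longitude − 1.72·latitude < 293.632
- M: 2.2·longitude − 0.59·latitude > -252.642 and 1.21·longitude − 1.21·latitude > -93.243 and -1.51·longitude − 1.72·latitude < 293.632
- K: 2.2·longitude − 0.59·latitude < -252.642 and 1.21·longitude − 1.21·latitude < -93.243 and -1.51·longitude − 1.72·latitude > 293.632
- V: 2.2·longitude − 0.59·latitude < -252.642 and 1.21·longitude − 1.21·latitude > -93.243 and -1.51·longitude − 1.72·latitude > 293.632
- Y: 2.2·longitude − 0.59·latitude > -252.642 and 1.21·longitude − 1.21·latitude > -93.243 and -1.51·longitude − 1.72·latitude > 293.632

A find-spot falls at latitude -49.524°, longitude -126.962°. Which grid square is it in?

C

2.2·-126.962 − 0.59·-49.524 = -250.097, which is > -252.642
1.21·-126.962 − 1.21·-49.524 = -93.700, which is < -93.243
-1.51·-126.962 − 1.72·-49.524 = 276.894, which is < 293.632
This sign pattern matches C.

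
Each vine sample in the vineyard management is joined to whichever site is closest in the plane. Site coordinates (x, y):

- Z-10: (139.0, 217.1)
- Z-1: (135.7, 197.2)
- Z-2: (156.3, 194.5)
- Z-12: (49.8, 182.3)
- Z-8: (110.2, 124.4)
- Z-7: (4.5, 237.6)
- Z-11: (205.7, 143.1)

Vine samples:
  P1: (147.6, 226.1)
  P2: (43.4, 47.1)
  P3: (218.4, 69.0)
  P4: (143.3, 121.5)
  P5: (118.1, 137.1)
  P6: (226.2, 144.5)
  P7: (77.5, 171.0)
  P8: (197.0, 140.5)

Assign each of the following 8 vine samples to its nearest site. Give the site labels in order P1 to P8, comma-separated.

Z-10, Z-8, Z-11, Z-8, Z-8, Z-11, Z-12, Z-11

P1 → Z-10 (d²=154.96)
P2 → Z-8 (d²=10437.53)
P3 → Z-11 (d²=5652.10)
P4 → Z-8 (d²=1104.02)
P5 → Z-8 (d²=223.70)
P6 → Z-11 (d²=422.21)
P7 → Z-12 (d²=894.98)
P8 → Z-11 (d²=82.45)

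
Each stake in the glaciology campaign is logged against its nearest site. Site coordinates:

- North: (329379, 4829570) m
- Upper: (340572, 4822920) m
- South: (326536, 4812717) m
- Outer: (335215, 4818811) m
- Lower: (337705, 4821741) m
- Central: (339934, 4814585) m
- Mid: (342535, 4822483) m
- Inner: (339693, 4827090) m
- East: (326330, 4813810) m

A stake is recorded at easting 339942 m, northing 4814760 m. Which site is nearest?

Squared distances to each site:
North: 330913069.000; Upper: 66982500.000; South: 183894685.000; Outer: 38755130.000; Lower: 53738530.000; Central: 30689.000; Mid: 66368378.000; Inner: 152090901.000; East: 186189044.000.
Minimum at Central.

Central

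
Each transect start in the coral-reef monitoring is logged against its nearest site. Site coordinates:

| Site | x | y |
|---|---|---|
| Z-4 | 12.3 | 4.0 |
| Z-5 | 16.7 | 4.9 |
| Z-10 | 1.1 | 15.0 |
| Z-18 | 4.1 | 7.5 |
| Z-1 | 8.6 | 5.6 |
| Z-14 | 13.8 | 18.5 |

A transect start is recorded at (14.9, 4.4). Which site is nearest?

Squared distances to each site:
Z-4: 6.920; Z-5: 3.490; Z-10: 302.800; Z-18: 126.250; Z-1: 41.130; Z-14: 200.020.
Minimum at Z-5.

Z-5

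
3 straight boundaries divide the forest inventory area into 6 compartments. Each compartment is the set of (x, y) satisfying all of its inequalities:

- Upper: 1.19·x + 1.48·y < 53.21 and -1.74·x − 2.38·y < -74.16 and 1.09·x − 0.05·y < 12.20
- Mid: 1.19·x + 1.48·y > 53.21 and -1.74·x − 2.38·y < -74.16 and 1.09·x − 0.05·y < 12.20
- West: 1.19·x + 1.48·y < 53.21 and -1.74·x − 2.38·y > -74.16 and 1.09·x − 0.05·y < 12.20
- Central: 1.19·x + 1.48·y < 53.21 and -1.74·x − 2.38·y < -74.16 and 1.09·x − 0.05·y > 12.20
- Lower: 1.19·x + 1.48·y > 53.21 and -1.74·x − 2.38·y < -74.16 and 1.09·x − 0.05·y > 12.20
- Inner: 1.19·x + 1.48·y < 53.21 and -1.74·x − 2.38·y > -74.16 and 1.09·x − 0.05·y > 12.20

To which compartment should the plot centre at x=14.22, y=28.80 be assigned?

1.19·14.22 + 1.48·28.80 = 59.546, which is > 53.21
-1.74·14.22 − 2.38·28.80 = -93.287, which is < -74.16
1.09·14.22 − 0.05·28.80 = 14.060, which is > 12.20
This sign pattern matches Lower.

Lower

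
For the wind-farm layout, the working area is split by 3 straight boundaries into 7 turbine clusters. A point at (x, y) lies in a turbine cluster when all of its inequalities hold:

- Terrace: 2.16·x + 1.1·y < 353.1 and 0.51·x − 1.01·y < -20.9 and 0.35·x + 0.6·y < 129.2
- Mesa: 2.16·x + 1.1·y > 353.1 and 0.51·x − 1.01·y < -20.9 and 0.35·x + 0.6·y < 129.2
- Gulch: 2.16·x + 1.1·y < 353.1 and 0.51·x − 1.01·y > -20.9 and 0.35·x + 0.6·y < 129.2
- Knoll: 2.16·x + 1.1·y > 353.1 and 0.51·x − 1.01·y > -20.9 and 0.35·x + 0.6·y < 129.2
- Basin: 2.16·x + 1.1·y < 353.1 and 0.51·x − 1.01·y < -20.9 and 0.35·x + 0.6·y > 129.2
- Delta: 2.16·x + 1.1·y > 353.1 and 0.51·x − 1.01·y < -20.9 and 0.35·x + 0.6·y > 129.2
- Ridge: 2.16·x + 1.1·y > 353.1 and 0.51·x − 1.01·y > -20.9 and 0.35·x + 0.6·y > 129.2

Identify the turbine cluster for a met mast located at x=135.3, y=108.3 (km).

Mesa

2.16·135.3 + 1.1·108.3 = 411.378, which is > 353.1
0.51·135.3 − 1.01·108.3 = -40.380, which is < -20.9
0.35·135.3 + 0.6·108.3 = 112.335, which is < 129.2
This sign pattern matches Mesa.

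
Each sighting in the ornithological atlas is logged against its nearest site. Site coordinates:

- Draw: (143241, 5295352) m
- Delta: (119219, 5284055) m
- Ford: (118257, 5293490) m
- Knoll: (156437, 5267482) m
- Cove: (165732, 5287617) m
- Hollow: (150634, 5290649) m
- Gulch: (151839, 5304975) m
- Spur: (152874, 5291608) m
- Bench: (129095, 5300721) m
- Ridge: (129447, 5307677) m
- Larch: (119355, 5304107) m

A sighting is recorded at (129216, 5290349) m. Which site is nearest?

Bench

Squared distances to each site:
Draw: 221730634.000; Delta: 139554445.000; Ford: 129965562.000; Knoll: 1263882530.000; Cove: 1340882080.000; Hollow: 458820724.000; Gulch: 725720005.000; Spur: 561286045.000; Bench: 107593025.000; Ridge: 300312945.000; Larch: 286521885.000.
Minimum at Bench.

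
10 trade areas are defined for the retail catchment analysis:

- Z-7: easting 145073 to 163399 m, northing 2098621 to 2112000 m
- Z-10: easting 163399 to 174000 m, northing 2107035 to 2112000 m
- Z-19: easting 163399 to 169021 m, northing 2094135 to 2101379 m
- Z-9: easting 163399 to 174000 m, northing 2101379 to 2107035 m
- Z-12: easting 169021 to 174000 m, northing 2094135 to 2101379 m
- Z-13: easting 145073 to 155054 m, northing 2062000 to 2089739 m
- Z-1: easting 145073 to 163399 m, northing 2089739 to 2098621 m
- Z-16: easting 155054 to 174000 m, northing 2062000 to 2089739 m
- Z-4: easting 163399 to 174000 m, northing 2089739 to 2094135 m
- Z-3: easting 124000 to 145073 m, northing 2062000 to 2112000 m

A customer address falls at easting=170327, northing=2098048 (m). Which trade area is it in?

Z-12

The point has easting = 170327 and northing = 2098048.
Only Z-12 satisfies 169021 ≤ easting ≤ 174000 and 2094135 ≤ northing ≤ 2101379.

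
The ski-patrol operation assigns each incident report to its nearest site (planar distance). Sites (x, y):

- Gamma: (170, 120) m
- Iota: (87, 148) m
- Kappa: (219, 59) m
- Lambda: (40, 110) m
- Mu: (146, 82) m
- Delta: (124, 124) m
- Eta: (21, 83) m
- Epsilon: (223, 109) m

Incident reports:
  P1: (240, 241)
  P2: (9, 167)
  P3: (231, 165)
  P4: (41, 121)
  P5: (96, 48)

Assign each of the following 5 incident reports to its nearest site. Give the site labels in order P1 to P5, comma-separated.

Epsilon, Lambda, Epsilon, Lambda, Mu

P1 → Epsilon (d²=17713.00)
P2 → Lambda (d²=4210.00)
P3 → Epsilon (d²=3200.00)
P4 → Lambda (d²=122.00)
P5 → Mu (d²=3656.00)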